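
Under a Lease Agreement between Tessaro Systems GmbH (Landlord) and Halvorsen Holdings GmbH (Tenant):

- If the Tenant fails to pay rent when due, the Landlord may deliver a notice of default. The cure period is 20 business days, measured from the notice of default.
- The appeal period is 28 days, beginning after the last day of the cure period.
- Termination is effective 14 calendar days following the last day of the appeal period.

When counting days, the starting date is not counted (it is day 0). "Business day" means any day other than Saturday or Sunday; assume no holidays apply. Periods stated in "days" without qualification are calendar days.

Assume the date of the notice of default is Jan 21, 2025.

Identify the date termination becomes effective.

Apr 1, 2025

The last day of the cure period: 20 business days after Tuesday, Jan 21, 2025, skipping weekends — Jan 22, Jan 23, Jan 24, Jan 27, …, Feb 14, Feb 17, Feb 18 — lands on Tuesday, Feb 18, 2025.
The last day of the appeal period: 28 calendar days after Feb 18, 2025 is Mar 18, 2025.
Adding 14 calendar days to Mar 18, 2025 gives Apr 1, 2025, which is the date termination becomes effective.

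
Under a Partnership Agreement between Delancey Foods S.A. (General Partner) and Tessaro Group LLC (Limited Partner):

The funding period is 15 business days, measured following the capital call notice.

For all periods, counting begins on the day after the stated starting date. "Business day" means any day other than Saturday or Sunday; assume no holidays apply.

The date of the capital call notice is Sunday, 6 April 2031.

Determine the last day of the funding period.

From Sunday, 6 April 2031, 15 business days (Apr 7, Apr 8, Apr 9, Apr 10, …, Apr 23, Apr 24, Apr 25, skipping weekends) brings us to Friday, 25 April 2031, which is the last day of the funding period.

25 April 2031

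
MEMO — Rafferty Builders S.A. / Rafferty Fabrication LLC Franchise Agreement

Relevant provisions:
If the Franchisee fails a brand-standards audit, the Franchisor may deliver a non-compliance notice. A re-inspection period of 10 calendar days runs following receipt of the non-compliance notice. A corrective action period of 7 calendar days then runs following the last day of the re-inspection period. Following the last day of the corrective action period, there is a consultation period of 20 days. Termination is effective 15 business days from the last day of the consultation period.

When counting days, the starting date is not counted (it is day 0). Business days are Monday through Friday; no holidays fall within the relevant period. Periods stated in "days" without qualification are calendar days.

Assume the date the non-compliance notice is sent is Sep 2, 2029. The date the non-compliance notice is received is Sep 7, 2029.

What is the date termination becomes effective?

The last day of the re-inspection period: 10 calendar days after Sep 7, 2029 is Sep 17, 2029.
The last day of the corrective action period: 7 calendar days after Sep 17, 2029 is Sep 24, 2029.
Adding 20 calendar days to Sep 24, 2029 gives Oct 14, 2029, which is the last day of the consultation period.
The date termination becomes effective: counting 15 business days from Sunday, Oct 14, 2029 (Oct 15, Oct 16, Oct 17, Oct 18, …, Oct 31, Nov 1, Nov 2, skipping weekends) reaches Friday, Nov 2, 2029.

Nov 2, 2029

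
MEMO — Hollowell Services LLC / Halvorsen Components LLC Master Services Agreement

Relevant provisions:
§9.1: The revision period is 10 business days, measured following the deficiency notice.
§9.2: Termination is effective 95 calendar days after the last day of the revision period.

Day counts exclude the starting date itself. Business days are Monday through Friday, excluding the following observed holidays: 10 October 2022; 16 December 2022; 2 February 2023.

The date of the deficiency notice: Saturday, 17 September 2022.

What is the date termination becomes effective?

From Saturday, 17 September 2022, 10 business days (Sep 19, Sep 20, Sep 21, Sep 22, Sep 23, Sep 26, Sep 27, Sep 28, Sep 29, Sep 30, skipping weekends) brings us to Friday, 30 September 2022, which is the last day of the revision period.
The date termination becomes effective: 30 September 2022 + 95 days = 3 January 2023.

3 January 2023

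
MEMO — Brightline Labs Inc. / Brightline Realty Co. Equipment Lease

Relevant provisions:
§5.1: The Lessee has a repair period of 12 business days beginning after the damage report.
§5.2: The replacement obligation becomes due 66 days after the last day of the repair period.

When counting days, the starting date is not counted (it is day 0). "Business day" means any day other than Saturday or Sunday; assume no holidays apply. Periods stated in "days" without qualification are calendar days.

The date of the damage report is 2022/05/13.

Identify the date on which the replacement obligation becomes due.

From Friday, 2022/05/13, 12 business days (May 16, May 17, May 18, May 19, …, May 27, May 30, May 31, skipping weekends) brings us to Tuesday, 2022/05/31, which is the last day of the repair period.
The date on which the replacement obligation becomes due: 2022/05/31 + 66 days = 2022/08/05.

2022/08/05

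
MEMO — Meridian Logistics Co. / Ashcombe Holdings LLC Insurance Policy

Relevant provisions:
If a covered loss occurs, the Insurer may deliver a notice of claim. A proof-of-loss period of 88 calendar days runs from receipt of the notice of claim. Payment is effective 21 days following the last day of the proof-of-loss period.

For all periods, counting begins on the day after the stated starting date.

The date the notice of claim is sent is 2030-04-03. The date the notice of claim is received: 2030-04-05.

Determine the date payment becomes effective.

The last day of the proof-of-loss period: 88 calendar days after 2030-04-05 is 2030-07-02.
Adding 21 calendar days to 2030-07-02 gives 2030-07-23, which is the date payment becomes effective.

2030-07-23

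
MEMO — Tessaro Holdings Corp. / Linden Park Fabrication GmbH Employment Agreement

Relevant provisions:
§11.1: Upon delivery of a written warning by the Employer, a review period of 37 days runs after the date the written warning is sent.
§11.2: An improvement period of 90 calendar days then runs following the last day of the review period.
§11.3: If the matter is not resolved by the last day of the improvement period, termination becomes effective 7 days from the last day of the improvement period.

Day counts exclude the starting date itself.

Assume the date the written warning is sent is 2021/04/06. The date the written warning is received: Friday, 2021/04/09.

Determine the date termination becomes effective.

2021/08/18

Adding 37 calendar days to 2021/04/06 gives 2021/05/13, which is the last day of the review period.
The last day of the improvement period: 90 calendar days after 2021/05/13 is 2021/08/11.
Adding 7 calendar days to 2021/08/11 gives 2021/08/18, which is the date termination becomes effective.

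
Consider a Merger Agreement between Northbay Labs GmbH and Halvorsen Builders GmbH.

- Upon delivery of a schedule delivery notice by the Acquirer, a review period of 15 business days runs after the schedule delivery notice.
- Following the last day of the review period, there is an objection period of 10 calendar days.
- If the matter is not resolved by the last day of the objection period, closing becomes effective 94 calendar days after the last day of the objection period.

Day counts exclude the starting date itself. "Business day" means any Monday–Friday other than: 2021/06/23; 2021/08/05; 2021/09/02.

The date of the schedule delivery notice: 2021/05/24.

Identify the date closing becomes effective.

The last day of the review period: 15 business days after Monday, 2021/05/24, skipping weekends — May 25, May 26, May 27, May 28, …, Jun 10, Jun 11, Jun 14 — lands on Monday, 2021/06/14.
The last day of the objection period: 10 calendar days after 2021/06/14 is 2021/06/24.
The date closing becomes effective: 94 calendar days after 2021/06/24 is 2021/09/26.

2021/09/26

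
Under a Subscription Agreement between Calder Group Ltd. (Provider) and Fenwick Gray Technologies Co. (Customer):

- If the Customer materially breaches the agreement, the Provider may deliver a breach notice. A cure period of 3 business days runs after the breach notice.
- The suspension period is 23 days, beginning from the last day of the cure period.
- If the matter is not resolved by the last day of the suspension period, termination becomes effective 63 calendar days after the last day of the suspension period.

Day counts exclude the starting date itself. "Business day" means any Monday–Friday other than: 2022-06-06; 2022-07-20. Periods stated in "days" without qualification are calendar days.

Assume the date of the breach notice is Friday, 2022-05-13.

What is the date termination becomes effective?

From Friday, 2022-05-13, 3 business days (May 16, May 17, May 18, skipping weekends) brings us to Wednesday, 2022-05-18, which is the last day of the cure period.
The last day of the suspension period: 2022-05-18 + 23 days = 2022-06-10.
Adding 63 calendar days to 2022-06-10 gives 2022-08-12, which is the date termination becomes effective.

2022-08-12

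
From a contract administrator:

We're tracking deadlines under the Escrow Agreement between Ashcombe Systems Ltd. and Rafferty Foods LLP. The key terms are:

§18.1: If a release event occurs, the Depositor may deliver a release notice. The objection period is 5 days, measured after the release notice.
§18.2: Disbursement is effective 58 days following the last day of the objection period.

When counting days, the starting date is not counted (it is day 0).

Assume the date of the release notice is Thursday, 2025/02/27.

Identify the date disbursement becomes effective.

2025/05/01

Adding 5 calendar days to 2025/02/27 gives 2025/03/04, which is the last day of the objection period.
The date disbursement becomes effective: 2025/03/04 + 58 days = 2025/05/01.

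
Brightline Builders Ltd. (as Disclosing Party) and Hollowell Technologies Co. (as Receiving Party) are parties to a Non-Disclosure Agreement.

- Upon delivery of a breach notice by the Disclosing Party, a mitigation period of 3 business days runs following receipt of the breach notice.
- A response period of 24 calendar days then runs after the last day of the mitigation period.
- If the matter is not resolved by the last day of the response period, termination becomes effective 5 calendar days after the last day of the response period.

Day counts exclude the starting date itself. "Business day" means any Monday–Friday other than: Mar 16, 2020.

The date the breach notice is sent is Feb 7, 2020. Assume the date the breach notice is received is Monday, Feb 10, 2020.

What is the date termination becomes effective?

The last day of the mitigation period: 3 business days after Monday, Feb 10, 2020, skipping weekends — Feb 11, Feb 12, Feb 13 — lands on Thursday, Feb 13, 2020.
The last day of the response period: Feb 13, 2020 + 24 days = Mar 8, 2020.
The date termination becomes effective: Mar 8, 2020 + 5 days = Mar 13, 2020.

Mar 13, 2020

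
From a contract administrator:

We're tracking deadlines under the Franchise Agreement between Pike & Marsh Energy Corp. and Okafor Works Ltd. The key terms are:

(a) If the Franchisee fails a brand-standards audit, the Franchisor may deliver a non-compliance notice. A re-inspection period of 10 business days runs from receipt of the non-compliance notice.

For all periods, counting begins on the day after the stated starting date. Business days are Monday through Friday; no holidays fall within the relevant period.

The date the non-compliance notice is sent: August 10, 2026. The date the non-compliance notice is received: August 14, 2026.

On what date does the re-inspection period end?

August 28, 2026

From Friday, August 14, 2026, 10 business days (Aug 17, Aug 18, Aug 19, Aug 20, Aug 21, Aug 24, Aug 25, Aug 26, Aug 27, Aug 28, skipping weekends) brings us to Friday, August 28, 2026, which is the last day of the re-inspection period.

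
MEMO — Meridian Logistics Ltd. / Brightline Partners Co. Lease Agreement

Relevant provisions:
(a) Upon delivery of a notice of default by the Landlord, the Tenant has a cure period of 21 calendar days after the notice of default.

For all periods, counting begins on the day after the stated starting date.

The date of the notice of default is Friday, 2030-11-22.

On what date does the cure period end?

Adding 21 calendar days to 2030-11-22 gives 2030-12-13, which is the last day of the cure period.

2030-12-13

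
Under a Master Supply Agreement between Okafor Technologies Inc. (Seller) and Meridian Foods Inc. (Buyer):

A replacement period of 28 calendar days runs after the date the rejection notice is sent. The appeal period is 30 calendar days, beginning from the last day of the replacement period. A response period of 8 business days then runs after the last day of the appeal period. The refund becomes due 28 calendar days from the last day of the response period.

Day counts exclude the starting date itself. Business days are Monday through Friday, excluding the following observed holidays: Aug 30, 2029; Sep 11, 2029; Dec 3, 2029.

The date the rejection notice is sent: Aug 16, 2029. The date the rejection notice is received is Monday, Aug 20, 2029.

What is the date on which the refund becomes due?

Adding 28 calendar days to Aug 16, 2029 gives Sep 13, 2029, which is the last day of the replacement period.
Adding 30 calendar days to Sep 13, 2029 gives Oct 13, 2029, which is the last day of the appeal period.
The last day of the response period: 8 business days after Saturday, Oct 13, 2029, skipping weekends — Oct 15, Oct 16, Oct 17, Oct 18, Oct 19, Oct 22, Oct 23, Oct 24 — lands on Wednesday, Oct 24, 2029.
Adding 28 calendar days to Oct 24, 2029 gives Nov 21, 2029, which is the date on which the refund becomes due.

Nov 21, 2029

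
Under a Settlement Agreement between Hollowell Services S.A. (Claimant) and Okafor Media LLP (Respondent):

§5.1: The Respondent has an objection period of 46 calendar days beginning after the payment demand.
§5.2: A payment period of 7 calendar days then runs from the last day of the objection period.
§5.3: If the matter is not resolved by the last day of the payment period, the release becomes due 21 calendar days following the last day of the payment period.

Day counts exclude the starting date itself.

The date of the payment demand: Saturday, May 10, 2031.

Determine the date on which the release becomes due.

Jul 23, 2031

Adding 46 calendar days to May 10, 2031 gives Jun 25, 2031, which is the last day of the objection period.
The last day of the payment period: Jun 25, 2031 + 7 days = Jul 2, 2031.
The date on which the release becomes due: 21 calendar days after Jul 2, 2031 is Jul 23, 2031.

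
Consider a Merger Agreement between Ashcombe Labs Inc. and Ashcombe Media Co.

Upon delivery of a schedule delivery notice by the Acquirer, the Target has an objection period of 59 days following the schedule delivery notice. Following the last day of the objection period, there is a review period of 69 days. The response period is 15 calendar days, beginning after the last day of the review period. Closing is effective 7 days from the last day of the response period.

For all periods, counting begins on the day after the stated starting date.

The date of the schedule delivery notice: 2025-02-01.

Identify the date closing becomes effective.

The last day of the objection period: 2025-02-01 + 59 days = 2025-04-01.
The last day of the review period: 2025-04-01 + 69 days = 2025-06-09.
Adding 15 calendar days to 2025-06-09 gives 2025-06-24, which is the last day of the response period.
The date closing becomes effective: 2025-06-24 + 7 days = 2025-07-01.

2025-07-01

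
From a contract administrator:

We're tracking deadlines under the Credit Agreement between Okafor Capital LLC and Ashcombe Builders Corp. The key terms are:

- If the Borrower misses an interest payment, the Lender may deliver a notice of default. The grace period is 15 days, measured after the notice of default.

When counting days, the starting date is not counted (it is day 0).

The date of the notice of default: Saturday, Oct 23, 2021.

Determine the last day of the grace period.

Nov 7, 2021

Adding 15 calendar days to Oct 23, 2021 gives Nov 7, 2021, which is the last day of the grace period.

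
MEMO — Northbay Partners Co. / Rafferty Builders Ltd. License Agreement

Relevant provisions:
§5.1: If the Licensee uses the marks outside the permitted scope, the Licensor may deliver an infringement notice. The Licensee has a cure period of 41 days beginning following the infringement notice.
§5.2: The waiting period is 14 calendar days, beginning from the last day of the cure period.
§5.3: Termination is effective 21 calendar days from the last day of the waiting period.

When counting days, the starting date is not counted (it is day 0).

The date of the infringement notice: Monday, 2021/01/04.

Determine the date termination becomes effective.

The last day of the cure period: 2021/01/04 + 41 days = 2021/02/14.
The last day of the waiting period: 14 calendar days after 2021/02/14 is 2021/02/28.
The date termination becomes effective: 2021/02/28 + 21 days = 2021/03/21.

2021/03/21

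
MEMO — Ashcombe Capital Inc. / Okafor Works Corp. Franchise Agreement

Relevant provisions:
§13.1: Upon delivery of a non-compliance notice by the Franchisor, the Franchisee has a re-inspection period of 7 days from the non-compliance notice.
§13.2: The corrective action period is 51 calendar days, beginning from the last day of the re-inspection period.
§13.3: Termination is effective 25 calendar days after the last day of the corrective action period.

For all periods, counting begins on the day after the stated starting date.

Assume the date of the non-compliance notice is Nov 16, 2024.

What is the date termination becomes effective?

Adding 7 calendar days to Nov 16, 2024 gives Nov 23, 2024, which is the last day of the re-inspection period.
The last day of the corrective action period: Nov 23, 2024 + 51 days = Jan 13, 2025.
Adding 25 calendar days to Jan 13, 2025 gives Feb 7, 2025, which is the date termination becomes effective.

Feb 7, 2025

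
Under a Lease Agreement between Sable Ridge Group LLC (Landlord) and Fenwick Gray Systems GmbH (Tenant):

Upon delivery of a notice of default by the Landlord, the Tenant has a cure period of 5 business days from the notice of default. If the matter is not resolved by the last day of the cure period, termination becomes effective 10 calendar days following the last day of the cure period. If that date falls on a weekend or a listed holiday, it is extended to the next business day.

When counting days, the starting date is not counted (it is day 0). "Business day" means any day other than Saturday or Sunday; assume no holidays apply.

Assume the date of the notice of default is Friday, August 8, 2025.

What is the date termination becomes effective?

August 25, 2025

The last day of the cure period: 5 business days after Friday, August 8, 2025, skipping weekends — Aug 11, Aug 12, Aug 13, Aug 14, Aug 15 — lands on Friday, August 15, 2025.
The date termination becomes effective: August 15, 2025 + 10 days = August 25, 2025. August 25, 2025 is a Monday, so no roll-forward applies.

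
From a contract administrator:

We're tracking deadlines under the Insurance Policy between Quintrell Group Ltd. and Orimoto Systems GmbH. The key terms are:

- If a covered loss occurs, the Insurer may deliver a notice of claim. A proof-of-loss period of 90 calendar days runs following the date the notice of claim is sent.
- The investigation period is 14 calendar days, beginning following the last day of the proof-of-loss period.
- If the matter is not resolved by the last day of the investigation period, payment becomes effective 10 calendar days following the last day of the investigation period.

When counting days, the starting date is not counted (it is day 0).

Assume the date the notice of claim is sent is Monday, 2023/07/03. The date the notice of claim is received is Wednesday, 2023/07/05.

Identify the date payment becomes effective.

2023/10/25

The last day of the proof-of-loss period: 90 calendar days after 2023/07/03 is 2023/10/01.
Adding 14 calendar days to 2023/10/01 gives 2023/10/15, which is the last day of the investigation period.
The date payment becomes effective: 2023/10/15 + 10 days = 2023/10/25.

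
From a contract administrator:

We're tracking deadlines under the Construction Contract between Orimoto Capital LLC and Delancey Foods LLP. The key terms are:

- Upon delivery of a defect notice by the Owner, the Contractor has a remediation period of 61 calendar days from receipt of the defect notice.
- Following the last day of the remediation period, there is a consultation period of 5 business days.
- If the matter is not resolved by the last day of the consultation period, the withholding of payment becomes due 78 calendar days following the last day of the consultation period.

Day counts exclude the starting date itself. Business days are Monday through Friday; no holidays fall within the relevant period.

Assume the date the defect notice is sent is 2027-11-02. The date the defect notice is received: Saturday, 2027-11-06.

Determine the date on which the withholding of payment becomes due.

2028-03-31

The last day of the remediation period: 61 calendar days after 2027-11-06 is 2028-01-06.
The last day of the consultation period: counting 5 business days from Thursday, 2028-01-06 (Jan 7, Jan 10, Jan 11, Jan 12, Jan 13, skipping weekends) reaches Thursday, 2028-01-13.
Adding 78 calendar days to 2028-01-13 gives 2028-03-31, which is the date on which the withholding of payment becomes due.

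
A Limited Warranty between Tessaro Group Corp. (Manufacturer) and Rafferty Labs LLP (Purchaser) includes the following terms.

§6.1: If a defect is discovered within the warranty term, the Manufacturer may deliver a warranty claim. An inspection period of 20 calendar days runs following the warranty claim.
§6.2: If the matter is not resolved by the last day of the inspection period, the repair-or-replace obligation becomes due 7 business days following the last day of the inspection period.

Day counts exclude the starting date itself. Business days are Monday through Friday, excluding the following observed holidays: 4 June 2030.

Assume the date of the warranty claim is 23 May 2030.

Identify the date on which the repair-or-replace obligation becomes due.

21 June 2030

The last day of the inspection period: 23 May 2030 + 20 days = 12 June 2030.
From Wednesday, 12 June 2030, 7 business days (Jun 13, Jun 14, Jun 17, Jun 18, Jun 19, Jun 20, Jun 21, skipping weekends) brings us to Friday, 21 June 2030, which is the date on which the repair-or-replace obligation becomes due.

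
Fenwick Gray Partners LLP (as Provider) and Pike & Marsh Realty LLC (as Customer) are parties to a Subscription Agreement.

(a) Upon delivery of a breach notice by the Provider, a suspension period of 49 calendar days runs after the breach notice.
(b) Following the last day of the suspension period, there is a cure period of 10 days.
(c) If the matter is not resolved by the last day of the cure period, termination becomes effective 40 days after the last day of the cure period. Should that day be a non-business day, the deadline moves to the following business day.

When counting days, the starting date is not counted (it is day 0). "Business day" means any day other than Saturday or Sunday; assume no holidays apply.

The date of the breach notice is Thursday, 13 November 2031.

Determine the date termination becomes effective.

20 February 2032

The last day of the suspension period: 49 calendar days after 13 November 2031 is 1 January 2032.
The last day of the cure period: 1 January 2032 + 10 days = 11 January 2032.
The date termination becomes effective: 40 calendar days after 11 January 2032 is 20 February 2032. 20 February 2032 is a Friday, so no roll-forward applies.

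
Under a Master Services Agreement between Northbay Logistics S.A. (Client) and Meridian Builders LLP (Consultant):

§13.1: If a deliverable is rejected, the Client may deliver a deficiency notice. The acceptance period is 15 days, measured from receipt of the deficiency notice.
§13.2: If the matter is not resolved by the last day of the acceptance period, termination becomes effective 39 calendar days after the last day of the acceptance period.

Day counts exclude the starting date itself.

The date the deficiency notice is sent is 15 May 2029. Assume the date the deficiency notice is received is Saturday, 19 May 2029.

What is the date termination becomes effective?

12 July 2029

Adding 15 calendar days to 19 May 2029 gives 3 June 2029, which is the last day of the acceptance period.
The date termination becomes effective: 39 calendar days after 3 June 2029 is 12 July 2029.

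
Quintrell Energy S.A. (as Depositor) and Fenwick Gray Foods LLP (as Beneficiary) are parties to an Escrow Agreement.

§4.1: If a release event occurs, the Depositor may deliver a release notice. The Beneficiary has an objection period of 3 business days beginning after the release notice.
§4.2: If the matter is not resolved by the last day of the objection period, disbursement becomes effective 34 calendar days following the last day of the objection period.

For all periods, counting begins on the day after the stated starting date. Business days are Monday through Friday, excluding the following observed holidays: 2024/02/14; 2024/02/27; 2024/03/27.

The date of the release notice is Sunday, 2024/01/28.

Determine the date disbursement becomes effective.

2024/03/05

The last day of the objection period: 3 business days after Sunday, 2024/01/28, skipping weekends — Jan 29, Jan 30, Jan 31 — lands on Wednesday, 2024/01/31.
Adding 34 calendar days to 2024/01/31 gives 2024/03/05, which is the date disbursement becomes effective.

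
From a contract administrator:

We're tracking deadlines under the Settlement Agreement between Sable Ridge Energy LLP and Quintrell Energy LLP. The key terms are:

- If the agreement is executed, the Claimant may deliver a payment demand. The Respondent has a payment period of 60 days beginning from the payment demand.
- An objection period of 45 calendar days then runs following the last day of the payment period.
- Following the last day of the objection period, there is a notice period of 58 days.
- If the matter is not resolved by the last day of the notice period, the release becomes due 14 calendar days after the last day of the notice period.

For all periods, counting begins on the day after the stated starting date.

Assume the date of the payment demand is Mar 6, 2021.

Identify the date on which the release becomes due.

Aug 30, 2021

The last day of the payment period: 60 calendar days after Mar 6, 2021 is May 5, 2021.
The last day of the objection period: 45 calendar days after May 5, 2021 is Jun 19, 2021.
Adding 58 calendar days to Jun 19, 2021 gives Aug 16, 2021, which is the last day of the notice period.
The date on which the release becomes due: 14 calendar days after Aug 16, 2021 is Aug 30, 2021.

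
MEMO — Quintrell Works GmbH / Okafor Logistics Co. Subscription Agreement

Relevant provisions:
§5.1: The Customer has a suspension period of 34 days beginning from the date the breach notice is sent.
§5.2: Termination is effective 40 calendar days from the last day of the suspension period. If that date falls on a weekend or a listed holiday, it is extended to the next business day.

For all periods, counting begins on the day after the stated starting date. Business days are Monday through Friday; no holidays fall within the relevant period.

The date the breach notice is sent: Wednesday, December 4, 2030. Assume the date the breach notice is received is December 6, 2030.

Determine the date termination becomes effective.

February 17, 2031

Adding 34 calendar days to December 4, 2030 gives January 7, 2031, which is the last day of the suspension period.
The date termination becomes effective: January 7, 2031 + 40 days = February 16, 2031. That falls on a Sunday, so it rolls to the next business day, Monday, February 17, 2031.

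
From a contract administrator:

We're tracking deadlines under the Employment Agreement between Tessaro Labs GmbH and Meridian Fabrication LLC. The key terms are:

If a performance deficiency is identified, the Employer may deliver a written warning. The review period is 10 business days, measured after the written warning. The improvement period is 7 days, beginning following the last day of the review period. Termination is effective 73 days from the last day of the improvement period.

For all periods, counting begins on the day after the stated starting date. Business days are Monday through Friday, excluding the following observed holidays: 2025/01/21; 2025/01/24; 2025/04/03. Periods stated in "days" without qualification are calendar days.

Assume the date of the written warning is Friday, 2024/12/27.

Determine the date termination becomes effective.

The last day of the review period: 10 business days after Friday, 2024/12/27, skipping weekends — Dec 30, Dec 31, Jan 1, Jan 2, Jan 3, Jan 6, Jan 7, Jan 8, Jan 9, Jan 10 — lands on Friday, 2025/01/10.
The last day of the improvement period: 7 calendar days after 2025/01/10 is 2025/01/17.
Adding 73 calendar days to 2025/01/17 gives 2025/03/31, which is the date termination becomes effective.

2025/03/31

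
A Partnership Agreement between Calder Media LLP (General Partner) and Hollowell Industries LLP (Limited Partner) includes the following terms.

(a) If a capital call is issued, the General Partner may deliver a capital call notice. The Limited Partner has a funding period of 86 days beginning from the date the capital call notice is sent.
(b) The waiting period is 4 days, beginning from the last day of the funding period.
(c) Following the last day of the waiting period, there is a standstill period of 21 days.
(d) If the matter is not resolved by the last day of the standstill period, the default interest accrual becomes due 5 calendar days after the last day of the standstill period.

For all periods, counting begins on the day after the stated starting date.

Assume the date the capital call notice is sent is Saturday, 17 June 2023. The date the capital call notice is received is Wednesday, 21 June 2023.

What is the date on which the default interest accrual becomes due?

The last day of the funding period: 17 June 2023 + 86 days = 11 September 2023.
Adding 4 calendar days to 11 September 2023 gives 15 September 2023, which is the last day of the waiting period.
Adding 21 calendar days to 15 September 2023 gives 6 October 2023, which is the last day of the standstill period.
The date on which the default interest accrual becomes due: 5 calendar days after 6 October 2023 is 11 October 2023.

11 October 2023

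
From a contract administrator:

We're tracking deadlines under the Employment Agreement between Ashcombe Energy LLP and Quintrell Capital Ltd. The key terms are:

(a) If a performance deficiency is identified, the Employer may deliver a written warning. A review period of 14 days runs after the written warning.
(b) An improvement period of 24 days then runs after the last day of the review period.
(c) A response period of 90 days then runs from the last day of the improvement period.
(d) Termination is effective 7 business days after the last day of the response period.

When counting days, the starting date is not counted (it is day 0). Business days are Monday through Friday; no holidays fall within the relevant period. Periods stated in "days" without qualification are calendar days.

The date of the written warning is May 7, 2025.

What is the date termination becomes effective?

September 23, 2025

Adding 14 calendar days to May 7, 2025 gives May 21, 2025, which is the last day of the review period.
Adding 24 calendar days to May 21, 2025 gives June 14, 2025, which is the last day of the improvement period.
The last day of the response period: June 14, 2025 + 90 days = September 12, 2025.
The date termination becomes effective: counting 7 business days from Friday, September 12, 2025 (Sep 15, Sep 16, Sep 17, Sep 18, Sep 19, Sep 22, Sep 23, skipping weekends) reaches Tuesday, September 23, 2025.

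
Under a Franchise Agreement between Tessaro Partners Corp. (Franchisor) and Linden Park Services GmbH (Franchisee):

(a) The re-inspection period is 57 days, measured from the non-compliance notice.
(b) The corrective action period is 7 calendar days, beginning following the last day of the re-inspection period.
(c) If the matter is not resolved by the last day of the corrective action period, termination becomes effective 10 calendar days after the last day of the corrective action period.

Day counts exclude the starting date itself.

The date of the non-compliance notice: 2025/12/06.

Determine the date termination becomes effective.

The last day of the re-inspection period: 2025/12/06 + 57 days = 2026/02/01.
Adding 7 calendar days to 2026/02/01 gives 2026/02/08, which is the last day of the corrective action period.
The date termination becomes effective: 2026/02/08 + 10 days = 2026/02/18.

2026/02/18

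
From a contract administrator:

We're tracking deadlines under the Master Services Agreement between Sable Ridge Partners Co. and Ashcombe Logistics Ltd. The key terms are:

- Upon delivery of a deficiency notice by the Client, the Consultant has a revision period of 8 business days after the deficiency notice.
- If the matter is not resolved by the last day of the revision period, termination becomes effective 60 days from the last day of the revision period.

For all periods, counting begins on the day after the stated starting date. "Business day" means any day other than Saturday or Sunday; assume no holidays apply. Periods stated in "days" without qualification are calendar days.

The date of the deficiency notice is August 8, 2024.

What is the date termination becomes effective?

The last day of the revision period: 8 business days after Thursday, August 8, 2024, skipping weekends — Aug 9, Aug 12, Aug 13, Aug 14, Aug 15, Aug 16, Aug 19, Aug 20 — lands on Tuesday, August 20, 2024.
The date termination becomes effective: August 20, 2024 + 60 days = October 19, 2024.

October 19, 2024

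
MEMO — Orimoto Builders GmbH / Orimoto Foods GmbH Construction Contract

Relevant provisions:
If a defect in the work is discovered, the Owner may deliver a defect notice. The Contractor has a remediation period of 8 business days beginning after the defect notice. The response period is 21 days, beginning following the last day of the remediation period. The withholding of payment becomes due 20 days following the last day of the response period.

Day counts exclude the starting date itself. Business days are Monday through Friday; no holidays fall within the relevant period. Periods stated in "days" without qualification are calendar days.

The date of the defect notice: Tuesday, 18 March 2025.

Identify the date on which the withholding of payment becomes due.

The last day of the remediation period: counting 8 business days from Tuesday, 18 March 2025 (Mar 19, Mar 20, Mar 21, Mar 24, Mar 25, Mar 26, Mar 27, Mar 28, skipping weekends) reaches Friday, 28 March 2025.
The last day of the response period: 21 calendar days after 28 March 2025 is 18 April 2025.
Adding 20 calendar days to 18 April 2025 gives 8 May 2025, which is the date on which the withholding of payment becomes due.

8 May 2025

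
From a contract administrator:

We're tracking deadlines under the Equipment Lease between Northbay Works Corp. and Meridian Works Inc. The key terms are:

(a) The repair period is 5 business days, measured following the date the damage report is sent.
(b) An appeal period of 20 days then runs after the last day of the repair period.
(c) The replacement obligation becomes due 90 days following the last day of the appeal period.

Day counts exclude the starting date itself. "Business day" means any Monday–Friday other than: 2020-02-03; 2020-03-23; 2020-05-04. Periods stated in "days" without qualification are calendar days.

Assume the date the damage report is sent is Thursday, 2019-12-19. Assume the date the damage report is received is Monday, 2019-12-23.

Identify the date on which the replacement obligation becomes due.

2020-04-14

From Thursday, 2019-12-19, 5 business days (Dec 20, Dec 23, Dec 24, Dec 25, Dec 26, skipping weekends) brings us to Thursday, 2019-12-26, which is the last day of the repair period.
The last day of the appeal period: 2019-12-26 + 20 days = 2020-01-15.
The date on which the replacement obligation becomes due: 2020-01-15 + 90 days = 2020-04-14.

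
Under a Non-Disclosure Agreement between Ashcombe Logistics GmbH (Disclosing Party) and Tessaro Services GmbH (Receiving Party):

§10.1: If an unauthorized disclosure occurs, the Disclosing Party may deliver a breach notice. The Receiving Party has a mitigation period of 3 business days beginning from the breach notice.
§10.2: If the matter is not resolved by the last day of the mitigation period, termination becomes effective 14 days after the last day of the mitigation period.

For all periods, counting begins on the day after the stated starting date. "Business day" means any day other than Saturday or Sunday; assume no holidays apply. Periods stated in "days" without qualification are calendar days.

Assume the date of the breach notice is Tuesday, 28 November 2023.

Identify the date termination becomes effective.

15 December 2023

The last day of the mitigation period: counting 3 business days from Tuesday, 28 November 2023 (Nov 29, Nov 30, Dec 1, skipping weekends) reaches Friday, 1 December 2023.
The date termination becomes effective: 1 December 2023 + 14 days = 15 December 2023.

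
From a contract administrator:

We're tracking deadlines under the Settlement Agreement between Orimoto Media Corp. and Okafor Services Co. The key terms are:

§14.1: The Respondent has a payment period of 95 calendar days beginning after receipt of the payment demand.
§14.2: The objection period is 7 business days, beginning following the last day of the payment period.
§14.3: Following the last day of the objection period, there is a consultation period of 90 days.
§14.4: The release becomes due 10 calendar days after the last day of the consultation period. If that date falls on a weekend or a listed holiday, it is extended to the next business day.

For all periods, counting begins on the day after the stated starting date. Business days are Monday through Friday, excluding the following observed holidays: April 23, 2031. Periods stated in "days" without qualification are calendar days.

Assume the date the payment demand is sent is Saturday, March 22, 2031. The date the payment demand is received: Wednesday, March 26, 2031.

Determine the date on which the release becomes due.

Adding 95 calendar days to March 26, 2031 gives June 29, 2031, which is the last day of the payment period.
The last day of the objection period: 7 business days after Sunday, June 29, 2031, skipping weekends — Jun 30, Jul 1, Jul 2, Jul 3, Jul 4, Jul 7, Jul 8 — lands on Tuesday, July 8, 2031.
Adding 90 calendar days to July 8, 2031 gives October 6, 2031, which is the last day of the consultation period.
The date on which the release becomes due: 10 calendar days after October 6, 2031 is October 16, 2031. October 16, 2031 is a Thursday and is not a listed holiday, so no roll-forward applies.

October 16, 2031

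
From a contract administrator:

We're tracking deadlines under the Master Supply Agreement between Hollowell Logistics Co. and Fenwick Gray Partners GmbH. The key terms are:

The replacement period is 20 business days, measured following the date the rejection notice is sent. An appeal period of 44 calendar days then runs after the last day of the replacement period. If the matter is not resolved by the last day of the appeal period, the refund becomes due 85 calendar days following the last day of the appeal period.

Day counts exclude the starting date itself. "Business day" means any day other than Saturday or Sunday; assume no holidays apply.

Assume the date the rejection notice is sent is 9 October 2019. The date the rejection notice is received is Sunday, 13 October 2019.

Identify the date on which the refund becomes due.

From Wednesday, 9 October 2019, 20 business days (Oct 10, Oct 11, Oct 14, Oct 15, …, Nov 4, Nov 5, Nov 6, skipping weekends) brings us to Wednesday, 6 November 2019, which is the last day of the replacement period.
The last day of the appeal period: 6 November 2019 + 44 days = 20 December 2019.
The date on which the refund becomes due: 85 calendar days after 20 December 2019 is 14 March 2020.

14 March 2020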